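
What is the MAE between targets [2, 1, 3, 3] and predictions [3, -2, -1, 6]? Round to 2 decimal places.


Absolute errors: [1, 3, 4, 3]
Sum of absolute errors = 11
MAE = 11 / 4 = 2.75

2.75


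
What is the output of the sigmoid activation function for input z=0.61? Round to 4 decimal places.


sigmoid(z) = 1 / (1 + exp(-z))
exp(-(0.61)) = exp(-0.61) = 0.5434
1 + 0.5434 = 1.5434
1 / 1.5434 = 0.6479

0.6479


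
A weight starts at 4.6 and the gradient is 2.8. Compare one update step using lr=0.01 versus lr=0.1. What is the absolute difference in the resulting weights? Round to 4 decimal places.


With lr=0.01: w_new = 4.6 - 0.01 * 2.8 = 4.572
With lr=0.1: w_new = 4.6 - 0.1 * 2.8 = 4.32
Absolute difference = |4.572 - 4.32|
= 0.2520

0.2520


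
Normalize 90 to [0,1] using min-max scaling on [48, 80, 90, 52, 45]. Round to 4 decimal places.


Min = 45, Max = 90
Range = 90 - 45 = 45
Scaled = (x - min) / (max - min)
= (90 - 45) / 45
= 45 / 45
= 1.0000

1.0000


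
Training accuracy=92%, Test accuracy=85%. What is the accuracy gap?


Gap = train_accuracy - test_accuracy
= 92 - 85
= 7%
This moderate gap may indicate mild overfitting.

7


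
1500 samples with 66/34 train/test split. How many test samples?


Train samples = 1500 * 66% = 990
Test samples = 1500 - 990
= 510

510


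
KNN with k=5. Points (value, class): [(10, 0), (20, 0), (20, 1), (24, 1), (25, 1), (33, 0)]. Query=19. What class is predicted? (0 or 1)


Distances from query 19:
Point 20 (class 0): distance = 1
Point 20 (class 1): distance = 1
Point 24 (class 1): distance = 5
Point 25 (class 1): distance = 6
Point 10 (class 0): distance = 9
K=5 nearest neighbors: classes = [0, 1, 1, 1, 0]
Votes for class 1: 3 / 5
Majority vote => class 1

1


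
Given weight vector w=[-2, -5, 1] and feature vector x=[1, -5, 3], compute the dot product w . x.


Element-wise products:
-2 * 1 = -2
-5 * -5 = 25
1 * 3 = 3
Sum = -2 + 25 + 3
= 26

26


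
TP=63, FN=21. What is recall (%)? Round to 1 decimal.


Recall = TP / (TP + FN) * 100
= 63 / (63 + 21)
= 63 / 84
= 0.75
= 75.0%

75.0


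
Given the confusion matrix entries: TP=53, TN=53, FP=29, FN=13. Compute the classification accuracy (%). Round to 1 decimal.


Accuracy = (TP + TN) / (TP + TN + FP + FN) * 100
= (53 + 53) / (53 + 53 + 29 + 13)
= 106 / 148
= 0.7162
= 71.6%

71.6


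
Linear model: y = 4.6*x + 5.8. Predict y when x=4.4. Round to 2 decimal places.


y = 4.6 * 4.4 + (5.8)
= 20.24 + (5.8)
= 26.04

26.04


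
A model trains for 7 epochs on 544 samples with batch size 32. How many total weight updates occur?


Iterations per epoch = 544 / 32 = 17
Total updates = iterations_per_epoch * epochs
= 17 * 7
= 119

119


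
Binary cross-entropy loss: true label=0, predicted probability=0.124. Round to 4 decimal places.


For y=0: Loss = -log(1-p)
= -log(1 - 0.124)
= -log(0.876)
= -(-0.1324)
= 0.1324

0.1324


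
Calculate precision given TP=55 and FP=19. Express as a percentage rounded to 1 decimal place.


Precision = TP / (TP + FP) * 100
= 55 / (55 + 19)
= 55 / 74
= 0.7432
= 74.3%

74.3


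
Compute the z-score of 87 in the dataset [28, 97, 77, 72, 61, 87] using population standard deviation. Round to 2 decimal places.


Mean = (28 + 97 + 77 + 72 + 61 + 87) / 6 = 70.3333
Variance = sum((x_i - mean)^2) / n = 485.8889
Std = sqrt(485.8889) = 22.0429
Z = (x - mean) / std
= (87 - 70.3333) / 22.0429
= 16.6667 / 22.0429
= 0.76

0.76


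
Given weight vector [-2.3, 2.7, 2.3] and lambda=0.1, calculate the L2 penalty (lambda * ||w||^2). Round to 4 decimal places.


Squaring each weight:
(-2.3)^2 = 5.29
2.7^2 = 7.29
2.3^2 = 5.29
Sum of squares = 17.87
Penalty = 0.1 * 17.87 = 1.7870

1.7870


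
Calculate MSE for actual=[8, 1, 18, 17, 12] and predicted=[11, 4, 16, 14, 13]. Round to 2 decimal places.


Differences: [-3, -3, 2, 3, -1]
Squared errors: [9, 9, 4, 9, 1]
Sum of squared errors = 32
MSE = 32 / 5 = 6.40

6.40


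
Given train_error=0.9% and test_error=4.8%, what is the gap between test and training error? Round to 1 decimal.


Generalization gap = test_error - train_error
= 4.8 - 0.9
= 3.9%
A moderate gap.

3.9


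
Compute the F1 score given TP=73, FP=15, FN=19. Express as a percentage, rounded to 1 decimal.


Precision = TP / (TP + FP) = 73 / 88 = 0.8295
Recall = TP / (TP + FN) = 73 / 92 = 0.7935
F1 = 2 * P * R / (P + R)
= 2 * 0.8295 * 0.7935 / (0.8295 + 0.7935)
= 1.3165 / 1.623
= 0.8111
As percentage: 81.1%

81.1


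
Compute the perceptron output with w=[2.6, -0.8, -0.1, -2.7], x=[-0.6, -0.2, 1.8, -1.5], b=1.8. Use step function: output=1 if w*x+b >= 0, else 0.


z = w . x + b
= 2.6*-0.6 + -0.8*-0.2 + -0.1*1.8 + -2.7*-1.5 + 1.8
= -1.56 + 0.16 + -0.18 + 4.05 + 1.8
= 2.47 + 1.8
= 4.27
Since z = 4.27 >= 0, output = 1

1


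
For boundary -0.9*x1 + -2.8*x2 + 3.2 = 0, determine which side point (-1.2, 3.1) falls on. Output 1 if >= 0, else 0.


Compute -0.9 * -1.2 + -2.8 * 3.1 + 3.2
= 1.08 + -8.68 + 3.2
= -4.4
Since -4.4 < 0, the point is on the negative side.

0


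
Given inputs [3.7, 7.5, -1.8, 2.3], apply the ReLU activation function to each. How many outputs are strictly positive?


ReLU(x) = max(0, x) for each element:
ReLU(3.7) = 3.7
ReLU(7.5) = 7.5
ReLU(-1.8) = 0
ReLU(2.3) = 2.3
Active neurons (>0): 3

3


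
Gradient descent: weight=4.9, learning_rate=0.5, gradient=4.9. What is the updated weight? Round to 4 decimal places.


w_new = w_old - lr * gradient
= 4.9 - 0.5 * 4.9
= 4.9 - (2.45)
= 2.4500

2.4500


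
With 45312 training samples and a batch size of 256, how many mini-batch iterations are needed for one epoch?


Iterations per epoch = dataset_size / batch_size
= 45312 / 256
= 177

177


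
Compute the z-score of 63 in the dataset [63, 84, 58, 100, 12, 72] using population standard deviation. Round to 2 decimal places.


Mean = (63 + 84 + 58 + 100 + 12 + 72) / 6 = 64.8333
Variance = sum((x_i - mean)^2) / n = 749.4722
Std = sqrt(749.4722) = 27.3765
Z = (x - mean) / std
= (63 - 64.8333) / 27.3765
= -1.8333 / 27.3765
= -0.07

-0.07


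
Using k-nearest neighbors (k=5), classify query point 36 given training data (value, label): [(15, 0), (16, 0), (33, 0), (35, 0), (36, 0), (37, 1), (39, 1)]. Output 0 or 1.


Distances from query 36:
Point 36 (class 0): distance = 0
Point 35 (class 0): distance = 1
Point 37 (class 1): distance = 1
Point 33 (class 0): distance = 3
Point 39 (class 1): distance = 3
K=5 nearest neighbors: classes = [0, 0, 1, 0, 1]
Votes for class 1: 2 / 5
Majority vote => class 0

0


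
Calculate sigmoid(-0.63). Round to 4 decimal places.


sigmoid(z) = 1 / (1 + exp(-z))
exp(-(-0.63)) = exp(0.63) = 1.8776
1 + 1.8776 = 2.8776
1 / 2.8776 = 0.3475

0.3475


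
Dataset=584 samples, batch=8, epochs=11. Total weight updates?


Iterations per epoch = 584 / 8 = 73
Total updates = iterations_per_epoch * epochs
= 73 * 11
= 803

803


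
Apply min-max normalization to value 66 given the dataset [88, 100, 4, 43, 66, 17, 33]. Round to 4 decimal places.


Min = 4, Max = 100
Range = 100 - 4 = 96
Scaled = (x - min) / (max - min)
= (66 - 4) / 96
= 62 / 96
= 0.6458

0.6458


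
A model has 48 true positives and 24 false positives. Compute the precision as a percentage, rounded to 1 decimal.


Precision = TP / (TP + FP) * 100
= 48 / (48 + 24)
= 48 / 72
= 0.6667
= 66.7%

66.7


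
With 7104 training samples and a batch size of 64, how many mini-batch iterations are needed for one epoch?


Iterations per epoch = dataset_size / batch_size
= 7104 / 64
= 111

111


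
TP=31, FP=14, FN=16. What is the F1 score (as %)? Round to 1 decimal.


Precision = TP / (TP + FP) = 31 / 45 = 0.6889
Recall = TP / (TP + FN) = 31 / 47 = 0.6596
F1 = 2 * P * R / (P + R)
= 2 * 0.6889 * 0.6596 / (0.6889 + 0.6596)
= 0.9087 / 1.3485
= 0.6739
As percentage: 67.4%

67.4


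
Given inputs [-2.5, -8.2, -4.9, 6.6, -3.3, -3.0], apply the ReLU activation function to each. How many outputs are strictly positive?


ReLU(x) = max(0, x) for each element:
ReLU(-2.5) = 0
ReLU(-8.2) = 0
ReLU(-4.9) = 0
ReLU(6.6) = 6.6
ReLU(-3.3) = 0
ReLU(-3.0) = 0
Active neurons (>0): 1

1


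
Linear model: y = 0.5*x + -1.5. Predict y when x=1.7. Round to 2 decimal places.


y = 0.5 * 1.7 + (-1.5)
= 0.85 + (-1.5)
= -0.65

-0.65


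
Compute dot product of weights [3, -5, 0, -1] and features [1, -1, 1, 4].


Element-wise products:
3 * 1 = 3
-5 * -1 = 5
0 * 1 = 0
-1 * 4 = -4
Sum = 3 + 5 + 0 + -4
= 4

4


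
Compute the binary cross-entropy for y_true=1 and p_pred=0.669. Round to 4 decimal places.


For y=1: Loss = -log(p)
= -log(0.669)
= -(-0.402)
= 0.4020

0.4020


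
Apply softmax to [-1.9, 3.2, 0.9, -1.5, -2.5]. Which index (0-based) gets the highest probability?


Softmax is a monotonic transformation, so it preserves the argmax.
We need to find the index of the maximum logit.
Index 0: -1.9
Index 1: 3.2
Index 2: 0.9
Index 3: -1.5
Index 4: -2.5
Maximum logit = 3.2 at index 1

1


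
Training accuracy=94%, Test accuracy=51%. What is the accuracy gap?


Gap = train_accuracy - test_accuracy
= 94 - 51
= 43%
This large gap strongly indicates overfitting.

43


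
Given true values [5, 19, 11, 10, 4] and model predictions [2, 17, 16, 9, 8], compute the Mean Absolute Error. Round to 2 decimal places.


Absolute errors: [3, 2, 5, 1, 4]
Sum of absolute errors = 15
MAE = 15 / 5 = 3.00

3.00


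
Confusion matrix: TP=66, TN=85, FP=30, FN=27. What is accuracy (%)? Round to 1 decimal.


Accuracy = (TP + TN) / (TP + TN + FP + FN) * 100
= (66 + 85) / (66 + 85 + 30 + 27)
= 151 / 208
= 0.726
= 72.6%

72.6


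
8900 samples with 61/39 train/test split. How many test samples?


Train samples = 8900 * 61% = 5429
Test samples = 8900 - 5429
= 3471

3471


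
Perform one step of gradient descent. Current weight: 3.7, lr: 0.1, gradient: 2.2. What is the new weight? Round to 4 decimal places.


w_new = w_old - lr * gradient
= 3.7 - 0.1 * 2.2
= 3.7 - (0.22)
= 3.4800

3.4800


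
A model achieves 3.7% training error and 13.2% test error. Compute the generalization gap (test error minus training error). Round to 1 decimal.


Generalization gap = test_error - train_error
= 13.2 - 3.7
= 9.5%
A moderate gap.

9.5


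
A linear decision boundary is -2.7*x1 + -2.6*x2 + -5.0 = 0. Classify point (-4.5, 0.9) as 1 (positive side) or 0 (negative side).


Compute -2.7 * -4.5 + -2.6 * 0.9 + -5.0
= 12.15 + -2.34 + -5.0
= 4.81
Since 4.81 >= 0, the point is on the positive side.

1


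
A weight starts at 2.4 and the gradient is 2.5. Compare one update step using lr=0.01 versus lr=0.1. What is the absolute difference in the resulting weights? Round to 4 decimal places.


With lr=0.01: w_new = 2.4 - 0.01 * 2.5 = 2.375
With lr=0.1: w_new = 2.4 - 0.1 * 2.5 = 2.15
Absolute difference = |2.375 - 2.15|
= 0.2250

0.2250


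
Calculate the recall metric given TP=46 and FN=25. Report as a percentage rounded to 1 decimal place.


Recall = TP / (TP + FN) * 100
= 46 / (46 + 25)
= 46 / 71
= 0.6479
= 64.8%

64.8


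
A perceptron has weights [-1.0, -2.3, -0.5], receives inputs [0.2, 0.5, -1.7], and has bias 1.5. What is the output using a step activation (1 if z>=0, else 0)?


z = w . x + b
= -1.0*0.2 + -2.3*0.5 + -0.5*-1.7 + 1.5
= -0.2 + -1.15 + 0.85 + 1.5
= -0.5 + 1.5
= 1.0
Since z = 1.0 >= 0, output = 1

1


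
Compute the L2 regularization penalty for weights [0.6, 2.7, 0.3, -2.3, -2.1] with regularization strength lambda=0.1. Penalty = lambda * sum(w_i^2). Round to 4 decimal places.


Squaring each weight:
0.6^2 = 0.36
2.7^2 = 7.29
0.3^2 = 0.09
(-2.3)^2 = 5.29
(-2.1)^2 = 4.41
Sum of squares = 17.44
Penalty = 0.1 * 17.44 = 1.7440

1.7440


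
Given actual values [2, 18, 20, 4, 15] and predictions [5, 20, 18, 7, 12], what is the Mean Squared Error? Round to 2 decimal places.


Differences: [-3, -2, 2, -3, 3]
Squared errors: [9, 4, 4, 9, 9]
Sum of squared errors = 35
MSE = 35 / 5 = 7.00

7.00


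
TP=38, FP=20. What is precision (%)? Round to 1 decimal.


Precision = TP / (TP + FP) * 100
= 38 / (38 + 20)
= 38 / 58
= 0.6552
= 65.5%

65.5


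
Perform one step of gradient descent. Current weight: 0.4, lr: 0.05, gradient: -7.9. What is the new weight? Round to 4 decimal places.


w_new = w_old - lr * gradient
= 0.4 - 0.05 * -7.9
= 0.4 - (-0.395)
= 0.7950

0.7950


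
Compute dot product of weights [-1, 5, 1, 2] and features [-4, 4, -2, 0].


Element-wise products:
-1 * -4 = 4
5 * 4 = 20
1 * -2 = -2
2 * 0 = 0
Sum = 4 + 20 + -2 + 0
= 22

22


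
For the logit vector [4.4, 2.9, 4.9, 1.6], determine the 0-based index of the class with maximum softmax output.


Softmax is a monotonic transformation, so it preserves the argmax.
We need to find the index of the maximum logit.
Index 0: 4.4
Index 1: 2.9
Index 2: 4.9
Index 3: 1.6
Maximum logit = 4.9 at index 2

2


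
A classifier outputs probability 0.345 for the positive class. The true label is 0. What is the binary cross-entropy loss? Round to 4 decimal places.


For y=0: Loss = -log(1-p)
= -log(1 - 0.345)
= -log(0.655)
= -(-0.4231)
= 0.4231

0.4231


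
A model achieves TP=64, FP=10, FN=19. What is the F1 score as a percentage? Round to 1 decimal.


Precision = TP / (TP + FP) = 64 / 74 = 0.8649
Recall = TP / (TP + FN) = 64 / 83 = 0.7711
F1 = 2 * P * R / (P + R)
= 2 * 0.8649 * 0.7711 / (0.8649 + 0.7711)
= 1.3338 / 1.6359
= 0.8153
As percentage: 81.5%

81.5


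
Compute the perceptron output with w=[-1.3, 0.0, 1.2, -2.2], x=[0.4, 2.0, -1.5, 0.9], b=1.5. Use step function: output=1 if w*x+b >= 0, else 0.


z = w . x + b
= -1.3*0.4 + 0.0*2.0 + 1.2*-1.5 + -2.2*0.9 + 1.5
= -0.52 + 0.0 + -1.8 + -1.98 + 1.5
= -4.3 + 1.5
= -2.8
Since z = -2.8 < 0, output = 0

0


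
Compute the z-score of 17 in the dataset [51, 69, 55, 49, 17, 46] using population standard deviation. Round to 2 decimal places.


Mean = (51 + 69 + 55 + 49 + 17 + 46) / 6 = 47.8333
Variance = sum((x_i - mean)^2) / n = 244.1389
Std = sqrt(244.1389) = 15.6249
Z = (x - mean) / std
= (17 - 47.8333) / 15.6249
= -30.8333 / 15.6249
= -1.97

-1.97


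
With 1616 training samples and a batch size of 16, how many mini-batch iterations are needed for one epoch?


Iterations per epoch = dataset_size / batch_size
= 1616 / 16
= 101

101


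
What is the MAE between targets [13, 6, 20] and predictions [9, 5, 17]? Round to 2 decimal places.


Absolute errors: [4, 1, 3]
Sum of absolute errors = 8
MAE = 8 / 3 = 2.67

2.67


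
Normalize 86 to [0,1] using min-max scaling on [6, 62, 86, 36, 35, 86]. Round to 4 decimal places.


Min = 6, Max = 86
Range = 86 - 6 = 80
Scaled = (x - min) / (max - min)
= (86 - 6) / 80
= 80 / 80
= 1.0000

1.0000


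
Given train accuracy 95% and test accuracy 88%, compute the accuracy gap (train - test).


Gap = train_accuracy - test_accuracy
= 95 - 88
= 7%
This moderate gap may indicate mild overfitting.

7


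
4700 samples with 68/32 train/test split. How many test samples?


Train samples = 4700 * 68% = 3196
Test samples = 4700 - 3196
= 1504

1504


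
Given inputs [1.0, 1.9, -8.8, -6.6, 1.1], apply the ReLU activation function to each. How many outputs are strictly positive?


ReLU(x) = max(0, x) for each element:
ReLU(1.0) = 1.0
ReLU(1.9) = 1.9
ReLU(-8.8) = 0
ReLU(-6.6) = 0
ReLU(1.1) = 1.1
Active neurons (>0): 3

3


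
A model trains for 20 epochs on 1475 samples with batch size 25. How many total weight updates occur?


Iterations per epoch = 1475 / 25 = 59
Total updates = iterations_per_epoch * epochs
= 59 * 20
= 1180

1180


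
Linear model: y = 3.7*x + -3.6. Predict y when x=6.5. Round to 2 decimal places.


y = 3.7 * 6.5 + (-3.6)
= 24.05 + (-3.6)
= 20.45

20.45


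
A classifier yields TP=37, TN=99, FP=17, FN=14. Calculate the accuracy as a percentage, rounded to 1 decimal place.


Accuracy = (TP + TN) / (TP + TN + FP + FN) * 100
= (37 + 99) / (37 + 99 + 17 + 14)
= 136 / 167
= 0.8144
= 81.4%

81.4


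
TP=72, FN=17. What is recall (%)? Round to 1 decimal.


Recall = TP / (TP + FN) * 100
= 72 / (72 + 17)
= 72 / 89
= 0.809
= 80.9%

80.9


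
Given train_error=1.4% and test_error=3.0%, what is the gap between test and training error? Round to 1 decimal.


Generalization gap = test_error - train_error
= 3.0 - 1.4
= 1.6%
A small gap suggests good generalization.

1.6


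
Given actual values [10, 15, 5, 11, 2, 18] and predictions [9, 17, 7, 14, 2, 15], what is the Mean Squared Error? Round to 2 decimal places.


Differences: [1, -2, -2, -3, 0, 3]
Squared errors: [1, 4, 4, 9, 0, 9]
Sum of squared errors = 27
MSE = 27 / 6 = 4.50

4.50


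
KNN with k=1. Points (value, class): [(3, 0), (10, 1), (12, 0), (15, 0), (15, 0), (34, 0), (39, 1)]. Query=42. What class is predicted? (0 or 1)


Distances from query 42:
Point 39 (class 1): distance = 3
K=1 nearest neighbors: classes = [1]
Votes for class 1: 1 / 1
Majority vote => class 1

1


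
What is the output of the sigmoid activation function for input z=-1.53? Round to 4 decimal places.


sigmoid(z) = 1 / (1 + exp(-z))
exp(-(-1.53)) = exp(1.53) = 4.6182
1 + 4.6182 = 5.6182
1 / 5.6182 = 0.1780

0.1780


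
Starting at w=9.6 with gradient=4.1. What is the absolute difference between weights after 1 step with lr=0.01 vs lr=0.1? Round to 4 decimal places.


With lr=0.01: w_new = 9.6 - 0.01 * 4.1 = 9.559
With lr=0.1: w_new = 9.6 - 0.1 * 4.1 = 9.19
Absolute difference = |9.559 - 9.19|
= 0.3690

0.3690


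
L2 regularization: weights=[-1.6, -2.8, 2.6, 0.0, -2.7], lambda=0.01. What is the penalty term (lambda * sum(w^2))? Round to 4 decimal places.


Squaring each weight:
(-1.6)^2 = 2.56
(-2.8)^2 = 7.84
2.6^2 = 6.76
0.0^2 = 0.0
(-2.7)^2 = 7.29
Sum of squares = 24.45
Penalty = 0.01 * 24.45 = 0.2445

0.2445


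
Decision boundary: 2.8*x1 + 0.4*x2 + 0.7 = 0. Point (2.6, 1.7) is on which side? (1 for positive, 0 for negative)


Compute 2.8 * 2.6 + 0.4 * 1.7 + 0.7
= 7.28 + 0.68 + 0.7
= 8.66
Since 8.66 >= 0, the point is on the positive side.

1


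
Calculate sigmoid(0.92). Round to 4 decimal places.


sigmoid(z) = 1 / (1 + exp(-z))
exp(-(0.92)) = exp(-0.92) = 0.3985
1 + 0.3985 = 1.3985
1 / 1.3985 = 0.7150

0.7150


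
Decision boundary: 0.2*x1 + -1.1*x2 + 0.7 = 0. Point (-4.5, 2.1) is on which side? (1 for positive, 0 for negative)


Compute 0.2 * -4.5 + -1.1 * 2.1 + 0.7
= -0.9 + -2.31 + 0.7
= -2.51
Since -2.51 < 0, the point is on the negative side.

0


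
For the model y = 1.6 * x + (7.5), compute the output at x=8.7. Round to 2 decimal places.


y = 1.6 * 8.7 + (7.5)
= 13.92 + (7.5)
= 21.42

21.42


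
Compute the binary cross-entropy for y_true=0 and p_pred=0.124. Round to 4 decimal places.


For y=0: Loss = -log(1-p)
= -log(1 - 0.124)
= -log(0.876)
= -(-0.1324)
= 0.1324

0.1324


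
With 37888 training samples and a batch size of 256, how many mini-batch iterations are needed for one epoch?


Iterations per epoch = dataset_size / batch_size
= 37888 / 256
= 148

148


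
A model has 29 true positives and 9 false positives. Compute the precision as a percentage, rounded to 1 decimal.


Precision = TP / (TP + FP) * 100
= 29 / (29 + 9)
= 29 / 38
= 0.7632
= 76.3%

76.3


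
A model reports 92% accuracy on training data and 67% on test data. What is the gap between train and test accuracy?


Gap = train_accuracy - test_accuracy
= 92 - 67
= 25%
This large gap strongly indicates overfitting.

25


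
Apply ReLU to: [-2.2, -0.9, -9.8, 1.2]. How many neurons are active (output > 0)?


ReLU(x) = max(0, x) for each element:
ReLU(-2.2) = 0
ReLU(-0.9) = 0
ReLU(-9.8) = 0
ReLU(1.2) = 1.2
Active neurons (>0): 1

1


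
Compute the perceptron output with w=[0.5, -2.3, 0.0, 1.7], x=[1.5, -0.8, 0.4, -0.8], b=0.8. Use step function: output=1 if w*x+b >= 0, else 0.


z = w . x + b
= 0.5*1.5 + -2.3*-0.8 + 0.0*0.4 + 1.7*-0.8 + 0.8
= 0.75 + 1.84 + 0.0 + -1.36 + 0.8
= 1.23 + 0.8
= 2.03
Since z = 2.03 >= 0, output = 1

1


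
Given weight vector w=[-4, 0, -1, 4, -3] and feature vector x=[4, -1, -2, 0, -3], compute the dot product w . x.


Element-wise products:
-4 * 4 = -16
0 * -1 = 0
-1 * -2 = 2
4 * 0 = 0
-3 * -3 = 9
Sum = -16 + 0 + 2 + 0 + 9
= -5

-5


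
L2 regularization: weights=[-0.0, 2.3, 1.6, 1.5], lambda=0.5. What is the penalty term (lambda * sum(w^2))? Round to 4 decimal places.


Squaring each weight:
(-0.0)^2 = 0.0
2.3^2 = 5.29
1.6^2 = 2.56
1.5^2 = 2.25
Sum of squares = 10.1
Penalty = 0.5 * 10.1 = 5.0500

5.0500


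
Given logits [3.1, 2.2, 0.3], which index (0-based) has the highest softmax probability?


Softmax is a monotonic transformation, so it preserves the argmax.
We need to find the index of the maximum logit.
Index 0: 3.1
Index 1: 2.2
Index 2: 0.3
Maximum logit = 3.1 at index 0

0


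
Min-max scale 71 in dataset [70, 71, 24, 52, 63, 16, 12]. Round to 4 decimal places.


Min = 12, Max = 71
Range = 71 - 12 = 59
Scaled = (x - min) / (max - min)
= (71 - 12) / 59
= 59 / 59
= 1.0000

1.0000


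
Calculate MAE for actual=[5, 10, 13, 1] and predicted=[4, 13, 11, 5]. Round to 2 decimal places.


Absolute errors: [1, 3, 2, 4]
Sum of absolute errors = 10
MAE = 10 / 4 = 2.50

2.50


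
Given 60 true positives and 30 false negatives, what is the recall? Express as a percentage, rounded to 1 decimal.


Recall = TP / (TP + FN) * 100
= 60 / (60 + 30)
= 60 / 90
= 0.6667
= 66.7%

66.7


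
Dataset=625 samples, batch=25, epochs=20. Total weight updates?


Iterations per epoch = 625 / 25 = 25
Total updates = iterations_per_epoch * epochs
= 25 * 20
= 500

500


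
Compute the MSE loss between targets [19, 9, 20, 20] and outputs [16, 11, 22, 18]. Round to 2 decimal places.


Differences: [3, -2, -2, 2]
Squared errors: [9, 4, 4, 4]
Sum of squared errors = 21
MSE = 21 / 4 = 5.25

5.25


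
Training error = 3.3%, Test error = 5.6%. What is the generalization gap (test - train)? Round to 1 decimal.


Generalization gap = test_error - train_error
= 5.6 - 3.3
= 2.3%
A moderate gap.

2.3


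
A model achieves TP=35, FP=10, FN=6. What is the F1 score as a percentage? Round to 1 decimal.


Precision = TP / (TP + FP) = 35 / 45 = 0.7778
Recall = TP / (TP + FN) = 35 / 41 = 0.8537
F1 = 2 * P * R / (P + R)
= 2 * 0.7778 * 0.8537 / (0.7778 + 0.8537)
= 1.3279 / 1.6314
= 0.814
As percentage: 81.4%

81.4


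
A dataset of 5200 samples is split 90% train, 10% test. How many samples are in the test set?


Train samples = 5200 * 90% = 4680
Test samples = 5200 - 4680
= 520

520


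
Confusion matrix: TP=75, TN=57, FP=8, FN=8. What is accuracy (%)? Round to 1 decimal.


Accuracy = (TP + TN) / (TP + TN + FP + FN) * 100
= (75 + 57) / (75 + 57 + 8 + 8)
= 132 / 148
= 0.8919
= 89.2%

89.2


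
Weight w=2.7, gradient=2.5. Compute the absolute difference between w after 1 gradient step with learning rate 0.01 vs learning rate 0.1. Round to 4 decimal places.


With lr=0.01: w_new = 2.7 - 0.01 * 2.5 = 2.675
With lr=0.1: w_new = 2.7 - 0.1 * 2.5 = 2.45
Absolute difference = |2.675 - 2.45|
= 0.2250

0.2250


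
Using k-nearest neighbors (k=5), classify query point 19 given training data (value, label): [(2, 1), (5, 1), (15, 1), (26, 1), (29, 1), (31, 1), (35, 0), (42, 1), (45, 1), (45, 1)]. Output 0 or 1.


Distances from query 19:
Point 15 (class 1): distance = 4
Point 26 (class 1): distance = 7
Point 29 (class 1): distance = 10
Point 31 (class 1): distance = 12
Point 5 (class 1): distance = 14
K=5 nearest neighbors: classes = [1, 1, 1, 1, 1]
Votes for class 1: 5 / 5
Majority vote => class 1

1


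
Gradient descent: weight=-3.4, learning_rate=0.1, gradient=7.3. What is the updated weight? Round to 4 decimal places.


w_new = w_old - lr * gradient
= -3.4 - 0.1 * 7.3
= -3.4 - (0.73)
= -4.1300

-4.1300


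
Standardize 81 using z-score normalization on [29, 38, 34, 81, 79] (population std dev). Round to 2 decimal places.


Mean = (29 + 38 + 34 + 81 + 79) / 5 = 52.2
Variance = sum((x_i - mean)^2) / n = 523.76
Std = sqrt(523.76) = 22.8858
Z = (x - mean) / std
= (81 - 52.2) / 22.8858
= 28.8 / 22.8858
= 1.26

1.26


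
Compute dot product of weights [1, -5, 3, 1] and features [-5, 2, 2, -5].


Element-wise products:
1 * -5 = -5
-5 * 2 = -10
3 * 2 = 6
1 * -5 = -5
Sum = -5 + -10 + 6 + -5
= -14

-14


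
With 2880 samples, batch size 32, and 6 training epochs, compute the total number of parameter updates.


Iterations per epoch = 2880 / 32 = 90
Total updates = iterations_per_epoch * epochs
= 90 * 6
= 540

540


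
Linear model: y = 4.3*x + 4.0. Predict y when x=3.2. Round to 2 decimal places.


y = 4.3 * 3.2 + (4.0)
= 13.76 + (4.0)
= 17.76

17.76


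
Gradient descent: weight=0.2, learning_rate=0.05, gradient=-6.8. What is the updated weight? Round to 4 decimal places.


w_new = w_old - lr * gradient
= 0.2 - 0.05 * -6.8
= 0.2 - (-0.34)
= 0.5400

0.5400


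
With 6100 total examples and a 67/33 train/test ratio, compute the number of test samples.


Train samples = 6100 * 67% = 4087
Test samples = 6100 - 4087
= 2013

2013


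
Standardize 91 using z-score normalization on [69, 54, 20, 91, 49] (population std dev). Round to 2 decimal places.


Mean = (69 + 54 + 20 + 91 + 49) / 5 = 56.6
Variance = sum((x_i - mean)^2) / n = 548.24
Std = sqrt(548.24) = 23.4145
Z = (x - mean) / std
= (91 - 56.6) / 23.4145
= 34.4 / 23.4145
= 1.47

1.47


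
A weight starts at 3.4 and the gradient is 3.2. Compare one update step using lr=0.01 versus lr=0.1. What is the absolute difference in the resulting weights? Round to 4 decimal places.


With lr=0.01: w_new = 3.4 - 0.01 * 3.2 = 3.368
With lr=0.1: w_new = 3.4 - 0.1 * 3.2 = 3.08
Absolute difference = |3.368 - 3.08|
= 0.2880

0.2880


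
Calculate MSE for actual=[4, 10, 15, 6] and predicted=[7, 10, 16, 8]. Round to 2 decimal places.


Differences: [-3, 0, -1, -2]
Squared errors: [9, 0, 1, 4]
Sum of squared errors = 14
MSE = 14 / 4 = 3.50

3.50


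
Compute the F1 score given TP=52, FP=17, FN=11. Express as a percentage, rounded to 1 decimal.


Precision = TP / (TP + FP) = 52 / 69 = 0.7536
Recall = TP / (TP + FN) = 52 / 63 = 0.8254
F1 = 2 * P * R / (P + R)
= 2 * 0.7536 * 0.8254 / (0.7536 + 0.8254)
= 1.2441 / 1.579
= 0.7879
As percentage: 78.8%

78.8


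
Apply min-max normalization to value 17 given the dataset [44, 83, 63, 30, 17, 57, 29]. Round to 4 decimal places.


Min = 17, Max = 83
Range = 83 - 17 = 66
Scaled = (x - min) / (max - min)
= (17 - 17) / 66
= 0 / 66
= 0.0000

0.0000


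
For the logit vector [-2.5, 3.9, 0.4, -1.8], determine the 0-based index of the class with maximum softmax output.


Softmax is a monotonic transformation, so it preserves the argmax.
We need to find the index of the maximum logit.
Index 0: -2.5
Index 1: 3.9
Index 2: 0.4
Index 3: -1.8
Maximum logit = 3.9 at index 1

1


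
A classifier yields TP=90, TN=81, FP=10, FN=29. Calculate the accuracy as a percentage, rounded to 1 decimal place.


Accuracy = (TP + TN) / (TP + TN + FP + FN) * 100
= (90 + 81) / (90 + 81 + 10 + 29)
= 171 / 210
= 0.8143
= 81.4%

81.4


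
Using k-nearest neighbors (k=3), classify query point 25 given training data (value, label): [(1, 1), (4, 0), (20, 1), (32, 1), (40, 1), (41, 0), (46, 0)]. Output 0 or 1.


Distances from query 25:
Point 20 (class 1): distance = 5
Point 32 (class 1): distance = 7
Point 40 (class 1): distance = 15
K=3 nearest neighbors: classes = [1, 1, 1]
Votes for class 1: 3 / 3
Majority vote => class 1

1


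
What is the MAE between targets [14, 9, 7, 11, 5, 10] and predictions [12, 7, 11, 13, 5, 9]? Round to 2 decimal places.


Absolute errors: [2, 2, 4, 2, 0, 1]
Sum of absolute errors = 11
MAE = 11 / 6 = 1.83

1.83


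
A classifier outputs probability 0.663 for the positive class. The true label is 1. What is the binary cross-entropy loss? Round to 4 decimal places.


For y=1: Loss = -log(p)
= -log(0.663)
= -(-0.411)
= 0.4110

0.4110


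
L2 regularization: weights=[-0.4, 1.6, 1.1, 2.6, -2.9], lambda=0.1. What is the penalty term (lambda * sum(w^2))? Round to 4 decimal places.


Squaring each weight:
(-0.4)^2 = 0.16
1.6^2 = 2.56
1.1^2 = 1.21
2.6^2 = 6.76
(-2.9)^2 = 8.41
Sum of squares = 19.1
Penalty = 0.1 * 19.1 = 1.9100

1.9100


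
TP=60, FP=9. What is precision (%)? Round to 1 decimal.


Precision = TP / (TP + FP) * 100
= 60 / (60 + 9)
= 60 / 69
= 0.8696
= 87.0%

87.0


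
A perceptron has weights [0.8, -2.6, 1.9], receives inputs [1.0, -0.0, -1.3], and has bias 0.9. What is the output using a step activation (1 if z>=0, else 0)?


z = w . x + b
= 0.8*1.0 + -2.6*-0.0 + 1.9*-1.3 + 0.9
= 0.8 + 0.0 + -2.47 + 0.9
= -1.67 + 0.9
= -0.77
Since z = -0.77 < 0, output = 0

0


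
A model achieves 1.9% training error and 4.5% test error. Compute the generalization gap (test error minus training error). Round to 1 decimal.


Generalization gap = test_error - train_error
= 4.5 - 1.9
= 2.6%
A moderate gap.

2.6


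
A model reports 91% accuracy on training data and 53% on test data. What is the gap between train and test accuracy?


Gap = train_accuracy - test_accuracy
= 91 - 53
= 38%
This large gap strongly indicates overfitting.

38


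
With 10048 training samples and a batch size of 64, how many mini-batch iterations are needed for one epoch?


Iterations per epoch = dataset_size / batch_size
= 10048 / 64
= 157

157


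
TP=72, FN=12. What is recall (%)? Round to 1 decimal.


Recall = TP / (TP + FN) * 100
= 72 / (72 + 12)
= 72 / 84
= 0.8571
= 85.7%

85.7


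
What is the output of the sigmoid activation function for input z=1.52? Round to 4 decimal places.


sigmoid(z) = 1 / (1 + exp(-z))
exp(-(1.52)) = exp(-1.52) = 0.2187
1 + 0.2187 = 1.2187
1 / 1.2187 = 0.8205

0.8205


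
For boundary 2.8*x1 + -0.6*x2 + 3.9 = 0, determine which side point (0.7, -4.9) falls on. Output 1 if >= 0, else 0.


Compute 2.8 * 0.7 + -0.6 * -4.9 + 3.9
= 1.96 + 2.94 + 3.9
= 8.8
Since 8.8 >= 0, the point is on the positive side.

1


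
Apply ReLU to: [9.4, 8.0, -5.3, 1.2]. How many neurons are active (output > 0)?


ReLU(x) = max(0, x) for each element:
ReLU(9.4) = 9.4
ReLU(8.0) = 8.0
ReLU(-5.3) = 0
ReLU(1.2) = 1.2
Active neurons (>0): 3

3


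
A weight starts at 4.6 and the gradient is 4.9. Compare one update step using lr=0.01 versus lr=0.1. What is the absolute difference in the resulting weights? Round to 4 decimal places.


With lr=0.01: w_new = 4.6 - 0.01 * 4.9 = 4.551
With lr=0.1: w_new = 4.6 - 0.1 * 4.9 = 4.11
Absolute difference = |4.551 - 4.11|
= 0.4410

0.4410


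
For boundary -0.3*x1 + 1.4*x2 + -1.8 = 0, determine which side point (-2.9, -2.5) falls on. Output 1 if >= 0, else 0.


Compute -0.3 * -2.9 + 1.4 * -2.5 + -1.8
= 0.87 + -3.5 + -1.8
= -4.43
Since -4.43 < 0, the point is on the negative side.

0


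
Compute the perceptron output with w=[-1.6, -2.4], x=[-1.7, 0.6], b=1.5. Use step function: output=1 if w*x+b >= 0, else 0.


z = w . x + b
= -1.6*-1.7 + -2.4*0.6 + 1.5
= 2.72 + -1.44 + 1.5
= 1.28 + 1.5
= 2.78
Since z = 2.78 >= 0, output = 1

1


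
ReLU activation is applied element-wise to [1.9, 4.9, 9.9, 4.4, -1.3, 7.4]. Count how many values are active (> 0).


ReLU(x) = max(0, x) for each element:
ReLU(1.9) = 1.9
ReLU(4.9) = 4.9
ReLU(9.9) = 9.9
ReLU(4.4) = 4.4
ReLU(-1.3) = 0
ReLU(7.4) = 7.4
Active neurons (>0): 5

5


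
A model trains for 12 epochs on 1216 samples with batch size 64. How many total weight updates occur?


Iterations per epoch = 1216 / 64 = 19
Total updates = iterations_per_epoch * epochs
= 19 * 12
= 228

228


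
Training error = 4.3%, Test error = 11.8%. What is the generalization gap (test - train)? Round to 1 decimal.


Generalization gap = test_error - train_error
= 11.8 - 4.3
= 7.5%
A moderate gap.

7.5


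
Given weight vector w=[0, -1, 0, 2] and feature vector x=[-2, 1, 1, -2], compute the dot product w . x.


Element-wise products:
0 * -2 = 0
-1 * 1 = -1
0 * 1 = 0
2 * -2 = -4
Sum = 0 + -1 + 0 + -4
= -5

-5


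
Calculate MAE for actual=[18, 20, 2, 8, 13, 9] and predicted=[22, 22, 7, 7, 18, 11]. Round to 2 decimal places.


Absolute errors: [4, 2, 5, 1, 5, 2]
Sum of absolute errors = 19
MAE = 19 / 6 = 3.17

3.17


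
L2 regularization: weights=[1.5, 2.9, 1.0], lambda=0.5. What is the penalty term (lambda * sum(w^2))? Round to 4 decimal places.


Squaring each weight:
1.5^2 = 2.25
2.9^2 = 8.41
1.0^2 = 1.0
Sum of squares = 11.66
Penalty = 0.5 * 11.66 = 5.8300

5.8300


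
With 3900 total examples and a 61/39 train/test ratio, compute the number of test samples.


Train samples = 3900 * 61% = 2379
Test samples = 3900 - 2379
= 1521

1521


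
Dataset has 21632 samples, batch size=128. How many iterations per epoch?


Iterations per epoch = dataset_size / batch_size
= 21632 / 128
= 169

169


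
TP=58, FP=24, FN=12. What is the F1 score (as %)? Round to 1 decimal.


Precision = TP / (TP + FP) = 58 / 82 = 0.7073
Recall = TP / (TP + FN) = 58 / 70 = 0.8286
F1 = 2 * P * R / (P + R)
= 2 * 0.7073 * 0.8286 / (0.7073 + 0.8286)
= 1.1721 / 1.5359
= 0.7632
As percentage: 76.3%

76.3


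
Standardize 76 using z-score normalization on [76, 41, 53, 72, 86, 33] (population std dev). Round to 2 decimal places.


Mean = (76 + 41 + 53 + 72 + 86 + 33) / 6 = 60.1667
Variance = sum((x_i - mean)^2) / n = 369.1389
Std = sqrt(369.1389) = 19.213
Z = (x - mean) / std
= (76 - 60.1667) / 19.213
= 15.8333 / 19.213
= 0.82

0.82


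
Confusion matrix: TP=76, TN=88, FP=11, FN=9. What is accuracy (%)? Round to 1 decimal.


Accuracy = (TP + TN) / (TP + TN + FP + FN) * 100
= (76 + 88) / (76 + 88 + 11 + 9)
= 164 / 184
= 0.8913
= 89.1%

89.1


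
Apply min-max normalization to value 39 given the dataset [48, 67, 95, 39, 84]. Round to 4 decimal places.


Min = 39, Max = 95
Range = 95 - 39 = 56
Scaled = (x - min) / (max - min)
= (39 - 39) / 56
= 0 / 56
= 0.0000

0.0000


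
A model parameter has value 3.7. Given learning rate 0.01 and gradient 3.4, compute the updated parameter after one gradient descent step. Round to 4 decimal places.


w_new = w_old - lr * gradient
= 3.7 - 0.01 * 3.4
= 3.7 - (0.034)
= 3.6660

3.6660


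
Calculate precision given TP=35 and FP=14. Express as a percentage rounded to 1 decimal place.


Precision = TP / (TP + FP) * 100
= 35 / (35 + 14)
= 35 / 49
= 0.7143
= 71.4%

71.4


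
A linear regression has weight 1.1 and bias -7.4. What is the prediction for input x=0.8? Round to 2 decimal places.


y = 1.1 * 0.8 + (-7.4)
= 0.88 + (-7.4)
= -6.52

-6.52


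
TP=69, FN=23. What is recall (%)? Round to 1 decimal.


Recall = TP / (TP + FN) * 100
= 69 / (69 + 23)
= 69 / 92
= 0.75
= 75.0%

75.0


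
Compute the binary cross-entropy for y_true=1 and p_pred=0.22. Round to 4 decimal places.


For y=1: Loss = -log(p)
= -log(0.22)
= -(-1.5141)
= 1.5141

1.5141


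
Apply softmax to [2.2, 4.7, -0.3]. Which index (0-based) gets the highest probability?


Softmax is a monotonic transformation, so it preserves the argmax.
We need to find the index of the maximum logit.
Index 0: 2.2
Index 1: 4.7
Index 2: -0.3
Maximum logit = 4.7 at index 1

1


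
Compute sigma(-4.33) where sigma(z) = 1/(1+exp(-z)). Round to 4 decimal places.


sigmoid(z) = 1 / (1 + exp(-z))
exp(-(-4.33)) = exp(4.33) = 75.9443
1 + 75.9443 = 76.9443
1 / 76.9443 = 0.0130

0.0130


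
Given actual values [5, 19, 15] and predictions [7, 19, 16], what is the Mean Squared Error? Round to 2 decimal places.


Differences: [-2, 0, -1]
Squared errors: [4, 0, 1]
Sum of squared errors = 5
MSE = 5 / 3 = 1.67

1.67


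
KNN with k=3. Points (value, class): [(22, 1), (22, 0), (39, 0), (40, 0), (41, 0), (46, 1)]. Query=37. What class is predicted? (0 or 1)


Distances from query 37:
Point 39 (class 0): distance = 2
Point 40 (class 0): distance = 3
Point 41 (class 0): distance = 4
K=3 nearest neighbors: classes = [0, 0, 0]
Votes for class 1: 0 / 3
Majority vote => class 0

0


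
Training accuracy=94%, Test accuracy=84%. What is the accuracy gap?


Gap = train_accuracy - test_accuracy
= 94 - 84
= 10%
This moderate gap may indicate mild overfitting.

10


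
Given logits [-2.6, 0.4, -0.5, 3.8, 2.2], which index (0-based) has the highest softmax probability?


Softmax is a monotonic transformation, so it preserves the argmax.
We need to find the index of the maximum logit.
Index 0: -2.6
Index 1: 0.4
Index 2: -0.5
Index 3: 3.8
Index 4: 2.2
Maximum logit = 3.8 at index 3

3


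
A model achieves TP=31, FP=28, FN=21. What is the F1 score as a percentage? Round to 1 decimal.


Precision = TP / (TP + FP) = 31 / 59 = 0.5254
Recall = TP / (TP + FN) = 31 / 52 = 0.5962
F1 = 2 * P * R / (P + R)
= 2 * 0.5254 * 0.5962 / (0.5254 + 0.5962)
= 0.6265 / 1.1216
= 0.5586
As percentage: 55.9%

55.9


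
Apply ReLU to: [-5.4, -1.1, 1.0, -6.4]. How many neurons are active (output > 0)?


ReLU(x) = max(0, x) for each element:
ReLU(-5.4) = 0
ReLU(-1.1) = 0
ReLU(1.0) = 1.0
ReLU(-6.4) = 0
Active neurons (>0): 1

1


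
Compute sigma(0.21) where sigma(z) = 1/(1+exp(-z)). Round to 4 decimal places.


sigmoid(z) = 1 / (1 + exp(-z))
exp(-(0.21)) = exp(-0.21) = 0.8106
1 + 0.8106 = 1.8106
1 / 1.8106 = 0.5523

0.5523


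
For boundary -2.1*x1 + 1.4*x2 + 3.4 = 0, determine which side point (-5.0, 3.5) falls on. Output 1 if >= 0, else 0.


Compute -2.1 * -5.0 + 1.4 * 3.5 + 3.4
= 10.5 + 4.9 + 3.4
= 18.8
Since 18.8 >= 0, the point is on the positive side.

1


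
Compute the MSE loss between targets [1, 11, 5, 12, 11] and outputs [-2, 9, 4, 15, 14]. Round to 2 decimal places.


Differences: [3, 2, 1, -3, -3]
Squared errors: [9, 4, 1, 9, 9]
Sum of squared errors = 32
MSE = 32 / 5 = 6.40

6.40


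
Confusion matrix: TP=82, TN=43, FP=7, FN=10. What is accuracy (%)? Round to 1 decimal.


Accuracy = (TP + TN) / (TP + TN + FP + FN) * 100
= (82 + 43) / (82 + 43 + 7 + 10)
= 125 / 142
= 0.8803
= 88.0%

88.0


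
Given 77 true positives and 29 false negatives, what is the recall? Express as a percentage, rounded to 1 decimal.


Recall = TP / (TP + FN) * 100
= 77 / (77 + 29)
= 77 / 106
= 0.7264
= 72.6%

72.6


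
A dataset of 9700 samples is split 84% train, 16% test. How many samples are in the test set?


Train samples = 9700 * 84% = 8148
Test samples = 9700 - 8148
= 1552

1552


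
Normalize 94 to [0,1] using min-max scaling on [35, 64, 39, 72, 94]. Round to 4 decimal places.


Min = 35, Max = 94
Range = 94 - 35 = 59
Scaled = (x - min) / (max - min)
= (94 - 35) / 59
= 59 / 59
= 1.0000

1.0000


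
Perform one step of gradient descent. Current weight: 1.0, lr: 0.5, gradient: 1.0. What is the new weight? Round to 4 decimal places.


w_new = w_old - lr * gradient
= 1.0 - 0.5 * 1.0
= 1.0 - (0.5)
= 0.5000

0.5000


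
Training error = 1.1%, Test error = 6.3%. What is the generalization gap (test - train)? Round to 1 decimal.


Generalization gap = test_error - train_error
= 6.3 - 1.1
= 5.2%
A moderate gap.

5.2


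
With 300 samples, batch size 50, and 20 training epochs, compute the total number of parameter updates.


Iterations per epoch = 300 / 50 = 6
Total updates = iterations_per_epoch * epochs
= 6 * 20
= 120

120


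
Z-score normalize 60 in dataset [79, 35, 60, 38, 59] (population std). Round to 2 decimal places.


Mean = (79 + 35 + 60 + 38 + 59) / 5 = 54.2
Variance = sum((x_i - mean)^2) / n = 260.56
Std = sqrt(260.56) = 16.1419
Z = (x - mean) / std
= (60 - 54.2) / 16.1419
= 5.8 / 16.1419
= 0.36

0.36


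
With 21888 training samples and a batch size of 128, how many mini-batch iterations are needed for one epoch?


Iterations per epoch = dataset_size / batch_size
= 21888 / 128
= 171

171


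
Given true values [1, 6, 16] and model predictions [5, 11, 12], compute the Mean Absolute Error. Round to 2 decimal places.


Absolute errors: [4, 5, 4]
Sum of absolute errors = 13
MAE = 13 / 3 = 4.33

4.33
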